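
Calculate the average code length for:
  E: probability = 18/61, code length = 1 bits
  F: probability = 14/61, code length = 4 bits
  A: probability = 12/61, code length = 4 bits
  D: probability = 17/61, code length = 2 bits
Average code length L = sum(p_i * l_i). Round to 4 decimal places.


Weighted contributions p_i * l_i:
  E: (18/61) * 1 = 18/61
  F: (14/61) * 4 = 56/61
  A: (12/61) * 4 = 48/61
  D: (17/61) * 2 = 34/61
Sum = (18 + 56 + 48 + 34)/61 = 156/61

L = 156/61 = 2.5574 bits/symbol


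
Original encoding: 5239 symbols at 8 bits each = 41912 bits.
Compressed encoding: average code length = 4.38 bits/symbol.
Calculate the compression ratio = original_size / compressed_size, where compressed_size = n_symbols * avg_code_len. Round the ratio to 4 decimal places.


original_size = n_symbols * orig_bits = 5239 * 8 = 41912 bits
compressed_size = n_symbols * avg_code_len = 5239 * 4.38 = 22946.82 bits
ratio = original_size / compressed_size = 41912 / 22946.82 = 1.8265

Compression ratio = 1.8265


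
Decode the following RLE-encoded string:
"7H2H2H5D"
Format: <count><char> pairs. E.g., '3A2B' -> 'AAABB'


Expanding each <count><char> pair:
  7H -> 'HHHHHHH'
  2H -> 'HH'
  2H -> 'HH'
  5D -> 'DDDDD'

Decoded = HHHHHHHHHHHDDDDD


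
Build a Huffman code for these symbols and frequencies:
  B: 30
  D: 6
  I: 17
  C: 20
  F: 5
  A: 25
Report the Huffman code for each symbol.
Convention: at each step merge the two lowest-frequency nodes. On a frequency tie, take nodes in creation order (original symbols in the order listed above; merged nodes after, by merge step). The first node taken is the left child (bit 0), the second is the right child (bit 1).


Huffman tree construction:
Step 1: Merge F(5) + D(6) = 11
Step 2: Merge (F+D)(11) + I(17) = 28
Step 3: Merge C(20) + A(25) = 45
Step 4: Merge ((F+D)+I)(28) + B(30) = 58
Step 5: Merge (C+A)(45) + (((F+D)+I)+B)(58) = 103
Read each symbol's code off the tree from the root (left child = 0, right child = 1).

Codes:
  B: 11 (length 2)
  D: 1001 (length 4)
  I: 101 (length 3)
  C: 00 (length 2)
  F: 1000 (length 4)
  A: 01 (length 2)
Average code length: 245/103 = 2.3786 bits/symbol


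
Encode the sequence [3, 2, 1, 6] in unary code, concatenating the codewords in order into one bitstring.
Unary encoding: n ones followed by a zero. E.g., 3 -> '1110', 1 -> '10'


Encode each number as n ones followed by a terminating 0:
  3 -> 1110 (4 bits)
  2 -> 110 (3 bits)
  1 -> 10 (2 bits)
  6 -> 1111110 (7 bits)
Total length = 4 + 3 + 2 + 7 = 16 bits.

Unary([3, 2, 1, 6]) = 1110110101111110 (16 bits)


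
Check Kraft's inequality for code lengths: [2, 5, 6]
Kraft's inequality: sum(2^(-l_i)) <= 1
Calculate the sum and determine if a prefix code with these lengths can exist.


Sum = 2^(-2) + 2^(-5) + 2^(-6)
    = 0.25 + 0.03125 + 0.015625
    = 19/64 = 0.296875
Since 0.296875 <= 1, Kraft's inequality IS satisfied.
A prefix code with these lengths CAN exist.

Kraft sum = 0.296875. Satisfied.


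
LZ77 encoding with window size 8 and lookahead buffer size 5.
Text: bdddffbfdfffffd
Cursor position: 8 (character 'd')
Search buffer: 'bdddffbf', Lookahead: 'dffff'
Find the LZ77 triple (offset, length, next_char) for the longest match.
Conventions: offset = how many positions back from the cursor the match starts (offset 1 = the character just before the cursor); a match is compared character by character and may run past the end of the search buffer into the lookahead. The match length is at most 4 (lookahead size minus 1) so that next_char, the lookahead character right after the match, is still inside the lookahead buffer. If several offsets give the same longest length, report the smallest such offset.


Try each offset into the search buffer:
  offset=1 (pos 7, char 'f'): match length 0
  offset=2 (pos 6, char 'b'): match length 0
  offset=3 (pos 5, char 'f'): match length 0
  offset=4 (pos 4, char 'f'): match length 0
  offset=5 (pos 3, char 'd'): match length 3
  offset=6 (pos 2, char 'd'): match length 1
  offset=7 (pos 1, char 'd'): match length 1
  offset=8 (pos 0, char 'b'): match length 0
Longest match has length 3 at offset 5.
next_char = character at position 8 + 3 = 11 -> 'f'

Best match: offset=5, length=3 (matching 'dff' starting at position 3)
LZ77 triple: (5, 3, 'f')


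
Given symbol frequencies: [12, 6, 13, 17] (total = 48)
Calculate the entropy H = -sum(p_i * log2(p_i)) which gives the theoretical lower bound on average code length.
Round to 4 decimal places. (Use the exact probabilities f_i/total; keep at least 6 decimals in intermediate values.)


Per-symbol terms -p_i * log2(p_i) with p_i = f_i/48:
  p = 12/48 = 0.250000: log2(p) = -2.000000, -p*log2(p) = 0.500000
  p = 6/48 = 0.125000: log2(p) = -3.000000, -p*log2(p) = 0.375000
  p = 13/48 = 0.270833: log2(p) = -1.884523, -p*log2(p) = 0.510392
  p = 17/48 = 0.354167: log2(p) = -1.497500, -p*log2(p) = 0.530364
H = 0.500000 + 0.375000 + 0.510392 + 0.530364 = 1.915756

H = 1.9158 bits/symbol


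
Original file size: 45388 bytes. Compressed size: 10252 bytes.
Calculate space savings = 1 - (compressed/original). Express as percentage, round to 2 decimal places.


ratio = compressed/original = 10252/45388 = 0.225875
savings = 1 - ratio = 1 - 0.225875 = 0.774125
as a percentage: 0.774125 * 100 = 77.41%

Space savings = 1 - 10252/45388 = 77.41%


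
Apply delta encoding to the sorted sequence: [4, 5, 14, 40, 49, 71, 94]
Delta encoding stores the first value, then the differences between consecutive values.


First value: 4
Deltas:
  5 - 4 = 1
  14 - 5 = 9
  40 - 14 = 26
  49 - 40 = 9
  71 - 49 = 22
  94 - 71 = 23


Delta encoded: [4, 1, 9, 26, 9, 22, 23]


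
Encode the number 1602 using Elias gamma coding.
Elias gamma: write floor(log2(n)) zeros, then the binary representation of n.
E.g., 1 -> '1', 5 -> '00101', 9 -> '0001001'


num_bits = floor(log2(1602)) + 1 = 11
leading_zeros = num_bits - 1 = 10
binary(1602) = 11001000010

Elias gamma(1602) = '0000000000' + '11001000010' = 000000000011001000010 (21 bits)


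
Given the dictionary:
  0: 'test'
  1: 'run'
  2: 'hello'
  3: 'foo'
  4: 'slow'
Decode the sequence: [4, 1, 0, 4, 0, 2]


Look up each index in the dictionary:
  4 -> 'slow'
  1 -> 'run'
  0 -> 'test'
  4 -> 'slow'
  0 -> 'test'
  2 -> 'hello'

Decoded: "slow run test slow test hello"


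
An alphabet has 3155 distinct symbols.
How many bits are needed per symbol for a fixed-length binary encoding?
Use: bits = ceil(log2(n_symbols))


log2(3155) = 11.6234
Bracket: 2^11 = 2048 < 3155 <= 2^12 = 4096
So ceil(log2(3155)) = 12

bits = ceil(log2(3155)) = ceil(11.6234) = 12 bits


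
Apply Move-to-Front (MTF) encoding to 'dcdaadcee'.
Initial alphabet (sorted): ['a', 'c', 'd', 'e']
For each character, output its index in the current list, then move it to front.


MTF encoding:
'd': index 2 in ['a', 'c', 'd', 'e'] -> ['d', 'a', 'c', 'e']
'c': index 2 in ['d', 'a', 'c', 'e'] -> ['c', 'd', 'a', 'e']
'd': index 1 in ['c', 'd', 'a', 'e'] -> ['d', 'c', 'a', 'e']
'a': index 2 in ['d', 'c', 'a', 'e'] -> ['a', 'd', 'c', 'e']
'a': index 0 in ['a', 'd', 'c', 'e'] -> ['a', 'd', 'c', 'e']
'd': index 1 in ['a', 'd', 'c', 'e'] -> ['d', 'a', 'c', 'e']
'c': index 2 in ['d', 'a', 'c', 'e'] -> ['c', 'd', 'a', 'e']
'e': index 3 in ['c', 'd', 'a', 'e'] -> ['e', 'c', 'd', 'a']
'e': index 0 in ['e', 'c', 'd', 'a'] -> ['e', 'c', 'd', 'a']


Output: [2, 2, 1, 2, 0, 1, 2, 3, 0]


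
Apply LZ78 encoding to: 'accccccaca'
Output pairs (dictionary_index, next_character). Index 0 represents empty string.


LZ78 encoding steps:
Dictionary: {0: ''}
Step 1: w='' (idx 0), next='a' -> output (0, 'a'), add 'a' as idx 1
Step 2: w='' (idx 0), next='c' -> output (0, 'c'), add 'c' as idx 2
Step 3: w='c' (idx 2), next='c' -> output (2, 'c'), add 'cc' as idx 3
Step 4: w='cc' (idx 3), next='c' -> output (3, 'c'), add 'ccc' as idx 4
Step 5: w='a' (idx 1), next='c' -> output (1, 'c'), add 'ac' as idx 5
Step 6: w='a' (idx 1), end of input -> output (1, '')


Encoded: [(0, 'a'), (0, 'c'), (2, 'c'), (3, 'c'), (1, 'c'), (1, '')]


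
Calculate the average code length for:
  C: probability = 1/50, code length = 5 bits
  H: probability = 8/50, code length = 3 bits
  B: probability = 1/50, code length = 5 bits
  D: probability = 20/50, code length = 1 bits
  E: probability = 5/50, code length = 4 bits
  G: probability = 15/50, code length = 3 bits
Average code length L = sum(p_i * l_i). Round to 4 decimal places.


Weighted contributions p_i * l_i:
  C: (1/50) * 5 = 5/50
  H: (8/50) * 3 = 24/50
  B: (1/50) * 5 = 5/50
  D: (20/50) * 1 = 20/50
  E: (5/50) * 4 = 20/50
  G: (15/50) * 3 = 45/50
Sum = (5 + 24 + 5 + 20 + 20 + 45)/50 = 119/50

L = 119/50 = 2.3800 bits/symbol


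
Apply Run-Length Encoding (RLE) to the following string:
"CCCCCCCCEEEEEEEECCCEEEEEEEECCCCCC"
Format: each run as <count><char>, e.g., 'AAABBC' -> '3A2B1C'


Scanning runs left to right:
  i=0: run of 'C' x 8 -> '8C'
  i=8: run of 'E' x 8 -> '8E'
  i=16: run of 'C' x 3 -> '3C'
  i=19: run of 'E' x 8 -> '8E'
  i=27: run of 'C' x 6 -> '6C'

RLE = 8C8E3C8E6C


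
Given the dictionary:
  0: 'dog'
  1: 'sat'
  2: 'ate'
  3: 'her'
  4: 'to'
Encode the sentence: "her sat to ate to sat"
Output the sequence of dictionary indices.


Look up each word in the dictionary:
  'her' -> 3
  'sat' -> 1
  'to' -> 4
  'ate' -> 2
  'to' -> 4
  'sat' -> 1

Encoded: [3, 1, 4, 2, 4, 1]


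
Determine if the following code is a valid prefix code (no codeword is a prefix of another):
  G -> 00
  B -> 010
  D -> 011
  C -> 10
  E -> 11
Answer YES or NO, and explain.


Checking each pair (does one codeword prefix another?):
  G='00' vs B='010': no prefix
  G='00' vs D='011': no prefix
  G='00' vs C='10': no prefix
  G='00' vs E='11': no prefix
  B='010' vs G='00': no prefix
  B='010' vs D='011': no prefix
  B='010' vs C='10': no prefix
  B='010' vs E='11': no prefix
  D='011' vs G='00': no prefix
  D='011' vs B='010': no prefix
  D='011' vs C='10': no prefix
  D='011' vs E='11': no prefix
  C='10' vs G='00': no prefix
  C='10' vs B='010': no prefix
  C='10' vs D='011': no prefix
  C='10' vs E='11': no prefix
  E='11' vs G='00': no prefix
  E='11' vs B='010': no prefix
  E='11' vs D='011': no prefix
  E='11' vs C='10': no prefix
No violation found over all pairs.

YES -- this is a valid prefix code. No codeword is a prefix of any other codeword.


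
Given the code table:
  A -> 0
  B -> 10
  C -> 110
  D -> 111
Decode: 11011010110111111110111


Decoding:
110 -> C
110 -> C
10 -> B
110 -> C
111 -> D
111 -> D
110 -> C
111 -> D


Result: CCBCDDCD


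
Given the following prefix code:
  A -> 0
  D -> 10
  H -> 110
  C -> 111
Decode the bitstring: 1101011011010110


Decoding step by step:
Bits 110 -> H
Bits 10 -> D
Bits 110 -> H
Bits 110 -> H
Bits 10 -> D
Bits 110 -> H


Decoded message: HDHHDH


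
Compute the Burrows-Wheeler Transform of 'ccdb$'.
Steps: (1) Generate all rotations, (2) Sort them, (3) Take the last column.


Rotations (sorted):
  0: $ccdb -> last char: b
  1: b$ccd -> last char: d
  2: ccdb$ -> last char: $
  3: cdb$c -> last char: c
  4: db$cc -> last char: c


BWT = bd$cc


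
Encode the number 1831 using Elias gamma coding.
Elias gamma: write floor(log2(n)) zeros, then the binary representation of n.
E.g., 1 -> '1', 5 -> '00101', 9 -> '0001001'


num_bits = floor(log2(1831)) + 1 = 11
leading_zeros = num_bits - 1 = 10
binary(1831) = 11100100111

Elias gamma(1831) = '0000000000' + '11100100111' = 000000000011100100111 (21 bits)


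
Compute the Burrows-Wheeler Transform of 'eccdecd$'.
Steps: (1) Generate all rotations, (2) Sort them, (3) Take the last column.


Rotations (sorted):
  0: $eccdecd -> last char: d
  1: ccdecd$e -> last char: e
  2: cd$eccde -> last char: e
  3: cdecd$ec -> last char: c
  4: d$eccdec -> last char: c
  5: decd$ecc -> last char: c
  6: eccdecd$ -> last char: $
  7: ecd$eccd -> last char: d


BWT = deeccc$d


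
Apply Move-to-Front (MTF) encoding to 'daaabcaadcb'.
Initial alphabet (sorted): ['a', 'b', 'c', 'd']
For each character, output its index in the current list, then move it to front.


MTF encoding:
'd': index 3 in ['a', 'b', 'c', 'd'] -> ['d', 'a', 'b', 'c']
'a': index 1 in ['d', 'a', 'b', 'c'] -> ['a', 'd', 'b', 'c']
'a': index 0 in ['a', 'd', 'b', 'c'] -> ['a', 'd', 'b', 'c']
'a': index 0 in ['a', 'd', 'b', 'c'] -> ['a', 'd', 'b', 'c']
'b': index 2 in ['a', 'd', 'b', 'c'] -> ['b', 'a', 'd', 'c']
'c': index 3 in ['b', 'a', 'd', 'c'] -> ['c', 'b', 'a', 'd']
'a': index 2 in ['c', 'b', 'a', 'd'] -> ['a', 'c', 'b', 'd']
'a': index 0 in ['a', 'c', 'b', 'd'] -> ['a', 'c', 'b', 'd']
'd': index 3 in ['a', 'c', 'b', 'd'] -> ['d', 'a', 'c', 'b']
'c': index 2 in ['d', 'a', 'c', 'b'] -> ['c', 'd', 'a', 'b']
'b': index 3 in ['c', 'd', 'a', 'b'] -> ['b', 'c', 'd', 'a']


Output: [3, 1, 0, 0, 2, 3, 2, 0, 3, 2, 3]


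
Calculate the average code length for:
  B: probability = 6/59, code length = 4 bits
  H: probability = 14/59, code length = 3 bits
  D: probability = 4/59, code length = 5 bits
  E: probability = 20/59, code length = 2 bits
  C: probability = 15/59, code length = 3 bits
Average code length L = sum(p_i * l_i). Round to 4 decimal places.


Weighted contributions p_i * l_i:
  B: (6/59) * 4 = 24/59
  H: (14/59) * 3 = 42/59
  D: (4/59) * 5 = 20/59
  E: (20/59) * 2 = 40/59
  C: (15/59) * 3 = 45/59
Sum = (24 + 42 + 20 + 40 + 45)/59 = 171/59

L = 171/59 = 2.8983 bits/symbol


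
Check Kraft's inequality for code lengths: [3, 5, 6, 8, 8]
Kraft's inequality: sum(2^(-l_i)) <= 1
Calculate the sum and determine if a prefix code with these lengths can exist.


Sum = 2^(-3) + 2^(-5) + 2^(-6) + 2^(-8) + 2^(-8)
    = 0.125 + 0.03125 + 0.015625 + 0.00390625 + 0.00390625
    = 46/256 = 0.1796875
Since 0.1796875 <= 1, Kraft's inequality IS satisfied.
A prefix code with these lengths CAN exist.

Kraft sum = 0.1796875. Satisfied.


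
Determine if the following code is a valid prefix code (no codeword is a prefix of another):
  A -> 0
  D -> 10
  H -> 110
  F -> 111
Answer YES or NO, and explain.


Checking each pair (does one codeword prefix another?):
  A='0' vs D='10': no prefix
  A='0' vs H='110': no prefix
  A='0' vs F='111': no prefix
  D='10' vs A='0': no prefix
  D='10' vs H='110': no prefix
  D='10' vs F='111': no prefix
  H='110' vs A='0': no prefix
  H='110' vs D='10': no prefix
  H='110' vs F='111': no prefix
  F='111' vs A='0': no prefix
  F='111' vs D='10': no prefix
  F='111' vs H='110': no prefix
No violation found over all pairs.

YES -- this is a valid prefix code. No codeword is a prefix of any other codeword.


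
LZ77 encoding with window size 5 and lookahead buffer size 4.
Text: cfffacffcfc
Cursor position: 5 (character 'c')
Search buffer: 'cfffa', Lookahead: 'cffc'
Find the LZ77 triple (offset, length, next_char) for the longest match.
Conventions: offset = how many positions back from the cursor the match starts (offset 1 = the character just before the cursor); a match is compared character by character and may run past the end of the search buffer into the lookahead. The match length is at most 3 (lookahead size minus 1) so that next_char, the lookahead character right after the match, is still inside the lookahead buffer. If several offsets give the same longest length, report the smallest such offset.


Try each offset into the search buffer:
  offset=1 (pos 4, char 'a'): match length 0
  offset=2 (pos 3, char 'f'): match length 0
  offset=3 (pos 2, char 'f'): match length 0
  offset=4 (pos 1, char 'f'): match length 0
  offset=5 (pos 0, char 'c'): match length 3
Longest match has length 3 at offset 5.
next_char = character at position 5 + 3 = 8 -> 'c'

Best match: offset=5, length=3 (matching 'cff' starting at position 0)
LZ77 triple: (5, 3, 'c')


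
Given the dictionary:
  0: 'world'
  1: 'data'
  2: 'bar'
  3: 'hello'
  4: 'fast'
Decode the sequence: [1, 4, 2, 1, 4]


Look up each index in the dictionary:
  1 -> 'data'
  4 -> 'fast'
  2 -> 'bar'
  1 -> 'data'
  4 -> 'fast'

Decoded: "data fast bar data fast"


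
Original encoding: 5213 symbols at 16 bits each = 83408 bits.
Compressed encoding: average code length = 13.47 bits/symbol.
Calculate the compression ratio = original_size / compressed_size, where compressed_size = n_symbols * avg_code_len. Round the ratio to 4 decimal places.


original_size = n_symbols * orig_bits = 5213 * 16 = 83408 bits
compressed_size = n_symbols * avg_code_len = 5213 * 13.47 = 70219.11 bits
ratio = original_size / compressed_size = 83408 / 70219.11 = 1.1878

Compression ratio = 1.1878


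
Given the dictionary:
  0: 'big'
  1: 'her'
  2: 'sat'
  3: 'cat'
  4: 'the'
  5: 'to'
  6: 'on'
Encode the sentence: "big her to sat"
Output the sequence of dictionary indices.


Look up each word in the dictionary:
  'big' -> 0
  'her' -> 1
  'to' -> 5
  'sat' -> 2

Encoded: [0, 1, 5, 2]


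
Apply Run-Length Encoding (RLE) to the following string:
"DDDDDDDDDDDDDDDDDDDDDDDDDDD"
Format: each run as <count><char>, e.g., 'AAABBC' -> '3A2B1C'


Scanning runs left to right:
  i=0: run of 'D' x 27 -> '27D'

RLE = 27D


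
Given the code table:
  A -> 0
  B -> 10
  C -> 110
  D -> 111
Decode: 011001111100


Decoding:
0 -> A
110 -> C
0 -> A
111 -> D
110 -> C
0 -> A


Result: ACADCA


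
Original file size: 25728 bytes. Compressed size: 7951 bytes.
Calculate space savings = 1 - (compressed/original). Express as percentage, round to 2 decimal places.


ratio = compressed/original = 7951/25728 = 0.309041
savings = 1 - ratio = 1 - 0.309041 = 0.690959
as a percentage: 0.690959 * 100 = 69.1%

Space savings = 1 - 7951/25728 = 69.1%


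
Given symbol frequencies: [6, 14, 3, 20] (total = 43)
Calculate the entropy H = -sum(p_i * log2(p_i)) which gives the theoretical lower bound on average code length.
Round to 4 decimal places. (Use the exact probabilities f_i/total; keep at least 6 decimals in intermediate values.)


Per-symbol terms -p_i * log2(p_i) with p_i = f_i/43:
  p = 6/43 = 0.139535: log2(p) = -2.841302, -p*log2(p) = 0.396461
  p = 14/43 = 0.325581: log2(p) = -1.618910, -p*log2(p) = 0.527087
  p = 3/43 = 0.069767: log2(p) = -3.841302, -p*log2(p) = 0.267998
  p = 20/43 = 0.465116: log2(p) = -1.104337, -p*log2(p) = 0.513645
H = 0.396461 + 0.527087 + 0.267998 + 0.513645 = 1.705191

H = 1.7052 bits/symbol


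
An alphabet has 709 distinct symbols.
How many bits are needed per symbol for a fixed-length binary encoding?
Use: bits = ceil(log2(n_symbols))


log2(709) = 9.4696
Bracket: 2^9 = 512 < 709 <= 2^10 = 1024
So ceil(log2(709)) = 10

bits = ceil(log2(709)) = ceil(9.4696) = 10 bits


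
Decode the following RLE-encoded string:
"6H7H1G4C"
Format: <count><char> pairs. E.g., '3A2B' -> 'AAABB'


Expanding each <count><char> pair:
  6H -> 'HHHHHH'
  7H -> 'HHHHHHH'
  1G -> 'G'
  4C -> 'CCCC'

Decoded = HHHHHHHHHHHHHGCCCC


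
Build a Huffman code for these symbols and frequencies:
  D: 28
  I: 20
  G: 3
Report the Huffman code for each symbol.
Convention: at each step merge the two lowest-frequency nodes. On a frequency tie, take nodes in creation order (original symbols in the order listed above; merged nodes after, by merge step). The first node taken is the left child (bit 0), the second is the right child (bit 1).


Huffman tree construction:
Step 1: Merge G(3) + I(20) = 23
Step 2: Merge (G+I)(23) + D(28) = 51
Read each symbol's code off the tree from the root (left child = 0, right child = 1).

Codes:
  D: 1 (length 1)
  I: 01 (length 2)
  G: 00 (length 2)
Average code length: 74/51 = 1.4510 bits/symbol


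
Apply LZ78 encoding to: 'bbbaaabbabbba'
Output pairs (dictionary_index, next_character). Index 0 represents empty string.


LZ78 encoding steps:
Dictionary: {0: ''}
Step 1: w='' (idx 0), next='b' -> output (0, 'b'), add 'b' as idx 1
Step 2: w='b' (idx 1), next='b' -> output (1, 'b'), add 'bb' as idx 2
Step 3: w='' (idx 0), next='a' -> output (0, 'a'), add 'a' as idx 3
Step 4: w='a' (idx 3), next='a' -> output (3, 'a'), add 'aa' as idx 4
Step 5: w='bb' (idx 2), next='a' -> output (2, 'a'), add 'bba' as idx 5
Step 6: w='bb' (idx 2), next='b' -> output (2, 'b'), add 'bbb' as idx 6
Step 7: w='a' (idx 3), end of input -> output (3, '')


Encoded: [(0, 'b'), (1, 'b'), (0, 'a'), (3, 'a'), (2, 'a'), (2, 'b'), (3, '')]


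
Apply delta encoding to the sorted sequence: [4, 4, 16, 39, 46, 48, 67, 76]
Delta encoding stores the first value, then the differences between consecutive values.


First value: 4
Deltas:
  4 - 4 = 0
  16 - 4 = 12
  39 - 16 = 23
  46 - 39 = 7
  48 - 46 = 2
  67 - 48 = 19
  76 - 67 = 9


Delta encoded: [4, 0, 12, 23, 7, 2, 19, 9]


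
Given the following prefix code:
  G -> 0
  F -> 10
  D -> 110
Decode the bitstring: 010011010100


Decoding step by step:
Bits 0 -> G
Bits 10 -> F
Bits 0 -> G
Bits 110 -> D
Bits 10 -> F
Bits 10 -> F
Bits 0 -> G


Decoded message: GFGDFFG


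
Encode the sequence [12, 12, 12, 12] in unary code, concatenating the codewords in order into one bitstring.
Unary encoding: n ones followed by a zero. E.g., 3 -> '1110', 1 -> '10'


Encode each number as n ones followed by a terminating 0:
  12 -> 1111111111110 (13 bits)
  12 -> 1111111111110 (13 bits)
  12 -> 1111111111110 (13 bits)
  12 -> 1111111111110 (13 bits)
Total length = 13 + 13 + 13 + 13 = 52 bits.

Unary([12, 12, 12, 12]) = 1111111111110111111111111011111111111101111111111110 (52 bits)


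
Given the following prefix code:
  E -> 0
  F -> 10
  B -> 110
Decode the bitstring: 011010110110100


Decoding step by step:
Bits 0 -> E
Bits 110 -> B
Bits 10 -> F
Bits 110 -> B
Bits 110 -> B
Bits 10 -> F
Bits 0 -> E


Decoded message: EBFBBFE


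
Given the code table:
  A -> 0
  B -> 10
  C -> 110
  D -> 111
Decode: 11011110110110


Decoding:
110 -> C
111 -> D
10 -> B
110 -> C
110 -> C


Result: CDBCC


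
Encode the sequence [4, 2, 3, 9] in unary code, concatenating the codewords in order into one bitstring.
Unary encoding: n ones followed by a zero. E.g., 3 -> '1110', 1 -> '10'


Encode each number as n ones followed by a terminating 0:
  4 -> 11110 (5 bits)
  2 -> 110 (3 bits)
  3 -> 1110 (4 bits)
  9 -> 1111111110 (10 bits)
Total length = 5 + 3 + 4 + 10 = 22 bits.

Unary([4, 2, 3, 9]) = 1111011011101111111110 (22 bits)


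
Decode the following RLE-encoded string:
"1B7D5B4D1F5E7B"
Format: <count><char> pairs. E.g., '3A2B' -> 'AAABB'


Expanding each <count><char> pair:
  1B -> 'B'
  7D -> 'DDDDDDD'
  5B -> 'BBBBB'
  4D -> 'DDDD'
  1F -> 'F'
  5E -> 'EEEEE'
  7B -> 'BBBBBBB'

Decoded = BDDDDDDDBBBBBDDDDFEEEEEBBBBBBB


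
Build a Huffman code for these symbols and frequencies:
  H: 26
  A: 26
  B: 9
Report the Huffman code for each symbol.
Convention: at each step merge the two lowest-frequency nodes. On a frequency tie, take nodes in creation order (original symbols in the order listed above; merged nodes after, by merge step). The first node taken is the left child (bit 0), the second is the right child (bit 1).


Huffman tree construction:
Step 1: Merge B(9) + H(26) = 35
Step 2: Merge A(26) + (B+H)(35) = 61
Read each symbol's code off the tree from the root (left child = 0, right child = 1).

Codes:
  H: 11 (length 2)
  A: 0 (length 1)
  B: 10 (length 2)
Average code length: 96/61 = 1.5738 bits/symbol


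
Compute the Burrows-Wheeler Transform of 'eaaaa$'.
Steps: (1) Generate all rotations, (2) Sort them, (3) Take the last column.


Rotations (sorted):
  0: $eaaaa -> last char: a
  1: a$eaaa -> last char: a
  2: aa$eaa -> last char: a
  3: aaa$ea -> last char: a
  4: aaaa$e -> last char: e
  5: eaaaa$ -> last char: $


BWT = aaaae$


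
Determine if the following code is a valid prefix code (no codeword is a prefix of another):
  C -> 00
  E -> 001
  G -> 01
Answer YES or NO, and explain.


Checking each pair (does one codeword prefix another?):
  C='00' vs E='001': prefix -- VIOLATION

NO -- this is NOT a valid prefix code. C (00) is a prefix of E (001).


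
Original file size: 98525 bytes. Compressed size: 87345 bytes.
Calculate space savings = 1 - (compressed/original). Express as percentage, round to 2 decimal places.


ratio = compressed/original = 87345/98525 = 0.886526
savings = 1 - ratio = 1 - 0.886526 = 0.113474
as a percentage: 0.113474 * 100 = 11.35%

Space savings = 1 - 87345/98525 = 11.35%


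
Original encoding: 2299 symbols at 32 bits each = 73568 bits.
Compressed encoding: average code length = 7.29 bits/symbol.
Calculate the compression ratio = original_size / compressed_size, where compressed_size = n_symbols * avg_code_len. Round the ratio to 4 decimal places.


original_size = n_symbols * orig_bits = 2299 * 32 = 73568 bits
compressed_size = n_symbols * avg_code_len = 2299 * 7.29 = 16759.71 bits
ratio = original_size / compressed_size = 73568 / 16759.71 = 4.3896

Compression ratio = 4.3896


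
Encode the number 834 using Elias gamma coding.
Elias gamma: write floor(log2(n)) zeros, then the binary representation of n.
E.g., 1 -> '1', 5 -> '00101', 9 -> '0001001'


num_bits = floor(log2(834)) + 1 = 10
leading_zeros = num_bits - 1 = 9
binary(834) = 1101000010

Elias gamma(834) = '000000000' + '1101000010' = 0000000001101000010 (19 bits)


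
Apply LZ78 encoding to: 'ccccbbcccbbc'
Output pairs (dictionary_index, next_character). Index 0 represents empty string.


LZ78 encoding steps:
Dictionary: {0: ''}
Step 1: w='' (idx 0), next='c' -> output (0, 'c'), add 'c' as idx 1
Step 2: w='c' (idx 1), next='c' -> output (1, 'c'), add 'cc' as idx 2
Step 3: w='c' (idx 1), next='b' -> output (1, 'b'), add 'cb' as idx 3
Step 4: w='' (idx 0), next='b' -> output (0, 'b'), add 'b' as idx 4
Step 5: w='cc' (idx 2), next='c' -> output (2, 'c'), add 'ccc' as idx 5
Step 6: w='b' (idx 4), next='b' -> output (4, 'b'), add 'bb' as idx 6
Step 7: w='c' (idx 1), end of input -> output (1, '')


Encoded: [(0, 'c'), (1, 'c'), (1, 'b'), (0, 'b'), (2, 'c'), (4, 'b'), (1, '')]


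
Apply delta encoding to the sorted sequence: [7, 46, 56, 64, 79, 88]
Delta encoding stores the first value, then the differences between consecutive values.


First value: 7
Deltas:
  46 - 7 = 39
  56 - 46 = 10
  64 - 56 = 8
  79 - 64 = 15
  88 - 79 = 9


Delta encoded: [7, 39, 10, 8, 15, 9]


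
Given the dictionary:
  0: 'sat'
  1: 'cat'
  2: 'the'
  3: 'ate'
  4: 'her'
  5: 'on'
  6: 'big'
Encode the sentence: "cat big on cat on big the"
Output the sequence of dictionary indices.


Look up each word in the dictionary:
  'cat' -> 1
  'big' -> 6
  'on' -> 5
  'cat' -> 1
  'on' -> 5
  'big' -> 6
  'the' -> 2

Encoded: [1, 6, 5, 1, 5, 6, 2]


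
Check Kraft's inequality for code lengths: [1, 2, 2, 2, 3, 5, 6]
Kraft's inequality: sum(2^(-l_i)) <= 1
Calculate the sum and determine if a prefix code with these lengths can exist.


Sum = 2^(-1) + 2^(-2) + 2^(-2) + 2^(-2) + 2^(-3) + 2^(-5) + 2^(-6)
    = 0.5 + 0.25 + 0.25 + 0.25 + 0.125 + 0.03125 + 0.015625
    = 91/64 = 1.421875
Since 1.421875 > 1, Kraft's inequality is NOT satisfied.
A prefix code with these lengths CANNOT exist.

Kraft sum = 1.421875. Not satisfied.


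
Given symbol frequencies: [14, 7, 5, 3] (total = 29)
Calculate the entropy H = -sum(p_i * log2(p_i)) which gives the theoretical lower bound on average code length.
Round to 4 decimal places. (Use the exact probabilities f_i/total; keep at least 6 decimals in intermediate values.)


Per-symbol terms -p_i * log2(p_i) with p_i = f_i/29:
  p = 14/29 = 0.482759: log2(p) = -1.050626, -p*log2(p) = 0.507199
  p = 7/29 = 0.241379: log2(p) = -2.050626, -p*log2(p) = 0.494979
  p = 5/29 = 0.172414: log2(p) = -2.536053, -p*log2(p) = 0.437251
  p = 3/29 = 0.103448: log2(p) = -3.273018, -p*log2(p) = 0.338588
H = 0.507199 + 0.494979 + 0.437251 + 0.338588 = 1.778017

H = 1.778 bits/symbol


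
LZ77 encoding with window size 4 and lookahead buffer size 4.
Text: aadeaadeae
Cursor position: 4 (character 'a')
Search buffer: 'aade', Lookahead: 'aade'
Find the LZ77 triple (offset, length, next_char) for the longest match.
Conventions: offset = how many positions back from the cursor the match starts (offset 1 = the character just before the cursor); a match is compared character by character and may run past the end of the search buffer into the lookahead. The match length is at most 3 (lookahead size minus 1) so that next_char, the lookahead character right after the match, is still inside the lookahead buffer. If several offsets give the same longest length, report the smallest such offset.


Try each offset into the search buffer:
  offset=1 (pos 3, char 'e'): match length 0
  offset=2 (pos 2, char 'd'): match length 0
  offset=3 (pos 1, char 'a'): match length 1
  offset=4 (pos 0, char 'a'): match length 3
Longest match has length 3 at offset 4.
next_char = character at position 4 + 3 = 7 -> 'e'

Best match: offset=4, length=3 (matching 'aad' starting at position 0)
LZ77 triple: (4, 3, 'e')


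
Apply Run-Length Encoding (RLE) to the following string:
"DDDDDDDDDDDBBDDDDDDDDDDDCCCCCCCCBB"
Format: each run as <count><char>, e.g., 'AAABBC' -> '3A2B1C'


Scanning runs left to right:
  i=0: run of 'D' x 11 -> '11D'
  i=11: run of 'B' x 2 -> '2B'
  i=13: run of 'D' x 11 -> '11D'
  i=24: run of 'C' x 8 -> '8C'
  i=32: run of 'B' x 2 -> '2B'

RLE = 11D2B11D8C2B


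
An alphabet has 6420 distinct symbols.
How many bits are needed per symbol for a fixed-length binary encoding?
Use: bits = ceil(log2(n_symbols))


log2(6420) = 12.6484
Bracket: 2^12 = 4096 < 6420 <= 2^13 = 8192
So ceil(log2(6420)) = 13

bits = ceil(log2(6420)) = ceil(12.6484) = 13 bits


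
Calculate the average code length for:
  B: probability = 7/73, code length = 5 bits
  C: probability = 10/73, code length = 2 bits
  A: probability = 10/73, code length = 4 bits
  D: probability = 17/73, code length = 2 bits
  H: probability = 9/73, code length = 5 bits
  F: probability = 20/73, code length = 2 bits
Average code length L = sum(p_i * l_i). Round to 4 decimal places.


Weighted contributions p_i * l_i:
  B: (7/73) * 5 = 35/73
  C: (10/73) * 2 = 20/73
  A: (10/73) * 4 = 40/73
  D: (17/73) * 2 = 34/73
  H: (9/73) * 5 = 45/73
  F: (20/73) * 2 = 40/73
Sum = (35 + 20 + 40 + 34 + 45 + 40)/73 = 214/73

L = 214/73 = 2.9315 bits/symbol


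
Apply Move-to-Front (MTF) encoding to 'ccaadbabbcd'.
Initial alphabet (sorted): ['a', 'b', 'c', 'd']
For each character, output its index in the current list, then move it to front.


MTF encoding:
'c': index 2 in ['a', 'b', 'c', 'd'] -> ['c', 'a', 'b', 'd']
'c': index 0 in ['c', 'a', 'b', 'd'] -> ['c', 'a', 'b', 'd']
'a': index 1 in ['c', 'a', 'b', 'd'] -> ['a', 'c', 'b', 'd']
'a': index 0 in ['a', 'c', 'b', 'd'] -> ['a', 'c', 'b', 'd']
'd': index 3 in ['a', 'c', 'b', 'd'] -> ['d', 'a', 'c', 'b']
'b': index 3 in ['d', 'a', 'c', 'b'] -> ['b', 'd', 'a', 'c']
'a': index 2 in ['b', 'd', 'a', 'c'] -> ['a', 'b', 'd', 'c']
'b': index 1 in ['a', 'b', 'd', 'c'] -> ['b', 'a', 'd', 'c']
'b': index 0 in ['b', 'a', 'd', 'c'] -> ['b', 'a', 'd', 'c']
'c': index 3 in ['b', 'a', 'd', 'c'] -> ['c', 'b', 'a', 'd']
'd': index 3 in ['c', 'b', 'a', 'd'] -> ['d', 'c', 'b', 'a']


Output: [2, 0, 1, 0, 3, 3, 2, 1, 0, 3, 3]


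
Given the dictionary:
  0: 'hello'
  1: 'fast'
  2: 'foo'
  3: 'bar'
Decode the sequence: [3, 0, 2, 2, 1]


Look up each index in the dictionary:
  3 -> 'bar'
  0 -> 'hello'
  2 -> 'foo'
  2 -> 'foo'
  1 -> 'fast'

Decoded: "bar hello foo foo fast"


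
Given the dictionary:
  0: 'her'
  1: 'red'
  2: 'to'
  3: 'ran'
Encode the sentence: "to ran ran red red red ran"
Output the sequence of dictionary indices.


Look up each word in the dictionary:
  'to' -> 2
  'ran' -> 3
  'ran' -> 3
  'red' -> 1
  'red' -> 1
  'red' -> 1
  'ran' -> 3

Encoded: [2, 3, 3, 1, 1, 1, 3]


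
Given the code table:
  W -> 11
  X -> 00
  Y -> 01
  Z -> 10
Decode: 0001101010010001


Decoding:
00 -> X
01 -> Y
10 -> Z
10 -> Z
10 -> Z
01 -> Y
00 -> X
01 -> Y


Result: XYZZZYXY


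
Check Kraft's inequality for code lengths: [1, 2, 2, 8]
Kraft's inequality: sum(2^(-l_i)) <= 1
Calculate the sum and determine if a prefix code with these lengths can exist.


Sum = 2^(-1) + 2^(-2) + 2^(-2) + 2^(-8)
    = 0.5 + 0.25 + 0.25 + 0.00390625
    = 257/256 = 1.00390625
Since 1.00390625 > 1, Kraft's inequality is NOT satisfied.
A prefix code with these lengths CANNOT exist.

Kraft sum = 1.00390625. Not satisfied.


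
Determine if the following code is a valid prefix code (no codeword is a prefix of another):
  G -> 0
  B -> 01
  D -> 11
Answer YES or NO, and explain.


Checking each pair (does one codeword prefix another?):
  G='0' vs B='01': prefix -- VIOLATION

NO -- this is NOT a valid prefix code. G (0) is a prefix of B (01).


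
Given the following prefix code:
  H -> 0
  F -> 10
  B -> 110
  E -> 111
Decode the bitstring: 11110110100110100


Decoding step by step:
Bits 111 -> E
Bits 10 -> F
Bits 110 -> B
Bits 10 -> F
Bits 0 -> H
Bits 110 -> B
Bits 10 -> F
Bits 0 -> H


Decoded message: EFBFHBFH


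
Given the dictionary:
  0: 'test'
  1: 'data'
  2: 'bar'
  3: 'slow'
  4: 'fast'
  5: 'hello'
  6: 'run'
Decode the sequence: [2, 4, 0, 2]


Look up each index in the dictionary:
  2 -> 'bar'
  4 -> 'fast'
  0 -> 'test'
  2 -> 'bar'

Decoded: "bar fast test bar"


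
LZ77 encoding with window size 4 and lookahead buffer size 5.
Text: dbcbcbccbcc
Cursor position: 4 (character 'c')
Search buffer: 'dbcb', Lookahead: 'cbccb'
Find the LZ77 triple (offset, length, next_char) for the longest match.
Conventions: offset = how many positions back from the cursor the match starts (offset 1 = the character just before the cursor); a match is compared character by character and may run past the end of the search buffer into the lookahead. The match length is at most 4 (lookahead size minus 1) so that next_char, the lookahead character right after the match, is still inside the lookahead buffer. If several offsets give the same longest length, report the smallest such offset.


Try each offset into the search buffer:
  offset=1 (pos 3, char 'b'): match length 0
  offset=2 (pos 2, char 'c'): match length 3
  offset=3 (pos 1, char 'b'): match length 0
  offset=4 (pos 0, char 'd'): match length 0
Longest match has length 3 at offset 2.
next_char = character at position 4 + 3 = 7 -> 'c'

Best match: offset=2, length=3 (matching 'cbc' starting at position 2)
LZ77 triple: (2, 3, 'c')


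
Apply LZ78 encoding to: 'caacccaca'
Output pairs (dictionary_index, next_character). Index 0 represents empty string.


LZ78 encoding steps:
Dictionary: {0: ''}
Step 1: w='' (idx 0), next='c' -> output (0, 'c'), add 'c' as idx 1
Step 2: w='' (idx 0), next='a' -> output (0, 'a'), add 'a' as idx 2
Step 3: w='a' (idx 2), next='c' -> output (2, 'c'), add 'ac' as idx 3
Step 4: w='c' (idx 1), next='c' -> output (1, 'c'), add 'cc' as idx 4
Step 5: w='ac' (idx 3), next='a' -> output (3, 'a'), add 'aca' as idx 5


Encoded: [(0, 'c'), (0, 'a'), (2, 'c'), (1, 'c'), (3, 'a')]


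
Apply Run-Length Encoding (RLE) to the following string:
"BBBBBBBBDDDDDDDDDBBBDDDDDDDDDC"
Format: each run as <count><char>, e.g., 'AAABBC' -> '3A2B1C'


Scanning runs left to right:
  i=0: run of 'B' x 8 -> '8B'
  i=8: run of 'D' x 9 -> '9D'
  i=17: run of 'B' x 3 -> '3B'
  i=20: run of 'D' x 9 -> '9D'
  i=29: run of 'C' x 1 -> '1C'

RLE = 8B9D3B9D1C


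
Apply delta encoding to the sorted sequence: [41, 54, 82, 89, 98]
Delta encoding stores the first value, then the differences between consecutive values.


First value: 41
Deltas:
  54 - 41 = 13
  82 - 54 = 28
  89 - 82 = 7
  98 - 89 = 9


Delta encoded: [41, 13, 28, 7, 9]


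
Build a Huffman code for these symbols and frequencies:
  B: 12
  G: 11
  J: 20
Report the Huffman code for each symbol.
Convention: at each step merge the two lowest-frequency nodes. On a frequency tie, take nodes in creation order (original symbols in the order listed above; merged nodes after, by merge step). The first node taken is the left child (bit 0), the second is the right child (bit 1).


Huffman tree construction:
Step 1: Merge G(11) + B(12) = 23
Step 2: Merge J(20) + (G+B)(23) = 43
Read each symbol's code off the tree from the root (left child = 0, right child = 1).

Codes:
  B: 11 (length 2)
  G: 10 (length 2)
  J: 0 (length 1)
Average code length: 66/43 = 1.5349 bits/symbol


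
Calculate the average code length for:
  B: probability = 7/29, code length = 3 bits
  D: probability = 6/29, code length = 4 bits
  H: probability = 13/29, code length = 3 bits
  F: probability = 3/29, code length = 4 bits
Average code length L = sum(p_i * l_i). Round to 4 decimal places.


Weighted contributions p_i * l_i:
  B: (7/29) * 3 = 21/29
  D: (6/29) * 4 = 24/29
  H: (13/29) * 3 = 39/29
  F: (3/29) * 4 = 12/29
Sum = (21 + 24 + 39 + 12)/29 = 96/29

L = 96/29 = 3.3103 bits/symbol


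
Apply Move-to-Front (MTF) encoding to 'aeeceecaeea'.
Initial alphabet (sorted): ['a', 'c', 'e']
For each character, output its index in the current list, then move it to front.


MTF encoding:
'a': index 0 in ['a', 'c', 'e'] -> ['a', 'c', 'e']
'e': index 2 in ['a', 'c', 'e'] -> ['e', 'a', 'c']
'e': index 0 in ['e', 'a', 'c'] -> ['e', 'a', 'c']
'c': index 2 in ['e', 'a', 'c'] -> ['c', 'e', 'a']
'e': index 1 in ['c', 'e', 'a'] -> ['e', 'c', 'a']
'e': index 0 in ['e', 'c', 'a'] -> ['e', 'c', 'a']
'c': index 1 in ['e', 'c', 'a'] -> ['c', 'e', 'a']
'a': index 2 in ['c', 'e', 'a'] -> ['a', 'c', 'e']
'e': index 2 in ['a', 'c', 'e'] -> ['e', 'a', 'c']
'e': index 0 in ['e', 'a', 'c'] -> ['e', 'a', 'c']
'a': index 1 in ['e', 'a', 'c'] -> ['a', 'e', 'c']


Output: [0, 2, 0, 2, 1, 0, 1, 2, 2, 0, 1]


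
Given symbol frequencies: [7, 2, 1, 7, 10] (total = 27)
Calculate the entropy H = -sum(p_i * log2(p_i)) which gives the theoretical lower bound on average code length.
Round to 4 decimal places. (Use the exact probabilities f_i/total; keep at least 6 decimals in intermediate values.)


Per-symbol terms -p_i * log2(p_i) with p_i = f_i/27:
  p = 7/27 = 0.259259: log2(p) = -1.947533, -p*log2(p) = 0.504916
  p = 2/27 = 0.074074: log2(p) = -3.754888, -p*log2(p) = 0.278140
  p = 1/27 = 0.037037: log2(p) = -4.754888, -p*log2(p) = 0.176107
  p = 7/27 = 0.259259: log2(p) = -1.947533, -p*log2(p) = 0.504916
  p = 10/27 = 0.370370: log2(p) = -1.432959, -p*log2(p) = 0.530726
H = 0.504916 + 0.278140 + 0.176107 + 0.504916 + 0.530726 = 1.994805

H = 1.9948 bits/symbol


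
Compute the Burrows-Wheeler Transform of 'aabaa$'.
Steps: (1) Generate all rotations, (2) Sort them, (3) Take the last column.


Rotations (sorted):
  0: $aabaa -> last char: a
  1: a$aaba -> last char: a
  2: aa$aab -> last char: b
  3: aabaa$ -> last char: $
  4: abaa$a -> last char: a
  5: baa$aa -> last char: a


BWT = aab$aa


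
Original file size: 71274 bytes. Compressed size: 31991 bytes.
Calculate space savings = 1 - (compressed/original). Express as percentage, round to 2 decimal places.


ratio = compressed/original = 31991/71274 = 0.448845
savings = 1 - ratio = 1 - 0.448845 = 0.551155
as a percentage: 0.551155 * 100 = 55.12%

Space savings = 1 - 31991/71274 = 55.12%


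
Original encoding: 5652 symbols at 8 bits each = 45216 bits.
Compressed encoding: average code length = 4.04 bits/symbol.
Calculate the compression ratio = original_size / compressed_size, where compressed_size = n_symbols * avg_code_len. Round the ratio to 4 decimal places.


original_size = n_symbols * orig_bits = 5652 * 8 = 45216 bits
compressed_size = n_symbols * avg_code_len = 5652 * 4.04 = 22834.08 bits
ratio = original_size / compressed_size = 45216 / 22834.08 = 1.9802

Compression ratio = 1.9802


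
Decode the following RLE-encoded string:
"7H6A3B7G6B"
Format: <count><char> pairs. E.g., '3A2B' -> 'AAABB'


Expanding each <count><char> pair:
  7H -> 'HHHHHHH'
  6A -> 'AAAAAA'
  3B -> 'BBB'
  7G -> 'GGGGGGG'
  6B -> 'BBBBBB'

Decoded = HHHHHHHAAAAAABBBGGGGGGGBBBBBB


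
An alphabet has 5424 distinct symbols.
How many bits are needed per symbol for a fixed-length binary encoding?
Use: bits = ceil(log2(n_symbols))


log2(5424) = 12.4051
Bracket: 2^12 = 4096 < 5424 <= 2^13 = 8192
So ceil(log2(5424)) = 13

bits = ceil(log2(5424)) = ceil(12.4051) = 13 bits


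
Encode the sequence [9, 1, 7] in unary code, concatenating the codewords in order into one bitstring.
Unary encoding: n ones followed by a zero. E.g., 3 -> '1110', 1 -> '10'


Encode each number as n ones followed by a terminating 0:
  9 -> 1111111110 (10 bits)
  1 -> 10 (2 bits)
  7 -> 11111110 (8 bits)
Total length = 10 + 2 + 8 = 20 bits.

Unary([9, 1, 7]) = 11111111101011111110 (20 bits)
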